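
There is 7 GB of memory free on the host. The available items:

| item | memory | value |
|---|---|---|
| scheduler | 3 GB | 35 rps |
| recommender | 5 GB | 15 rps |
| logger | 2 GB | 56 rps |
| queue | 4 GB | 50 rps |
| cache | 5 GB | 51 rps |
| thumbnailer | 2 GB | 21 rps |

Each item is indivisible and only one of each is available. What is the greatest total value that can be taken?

112 rps

This is a 0/1 knapsack; check combinations near the capacity.
- scheduler+logger+thumbnailer: memory 3+2+2=7, value 35+56+21=112
- logger+cache: memory 2+5=7, value 56+51=107
- logger+queue: memory 2+4=6, value 56+50=106
- scheduler+logger: memory 3+2=5, value 35+56=91
Best: 112 rps.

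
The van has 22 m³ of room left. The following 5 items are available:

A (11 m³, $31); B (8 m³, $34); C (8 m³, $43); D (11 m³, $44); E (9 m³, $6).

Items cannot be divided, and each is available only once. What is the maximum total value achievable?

Check high-value combinations within 22 m³:
- C+D: volume 8+11=19, value 43+44=87
- B+D: volume 8+11=19, value 34+44=78
- B+C: volume 8+8=16, value 34+43=77
- A+D: volume 11+11=22, value 31+44=75
Best: $87.

$87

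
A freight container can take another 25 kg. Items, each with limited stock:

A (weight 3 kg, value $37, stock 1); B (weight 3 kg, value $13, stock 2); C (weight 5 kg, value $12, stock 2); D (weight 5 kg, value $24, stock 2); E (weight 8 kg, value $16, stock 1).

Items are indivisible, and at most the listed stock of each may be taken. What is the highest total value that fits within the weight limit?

Best selections within weight 25 and stock limits:
- 1×A + 2×B + 1×C + 2×D: weight 24, value 123
- 1×A + 1×B + 2×D + 1×E: weight 24, value 114
Best: $123.

$123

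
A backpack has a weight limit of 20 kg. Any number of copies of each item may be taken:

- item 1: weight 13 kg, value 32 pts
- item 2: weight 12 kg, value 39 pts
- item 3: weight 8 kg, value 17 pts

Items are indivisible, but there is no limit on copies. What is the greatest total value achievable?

Best value-per-unit is item 2 at 39/12; filling with it alone gives 1×39 = 39.
Optimal mix: 1×item 2 + 1×item 3 → weight 20, value 56.

56 pts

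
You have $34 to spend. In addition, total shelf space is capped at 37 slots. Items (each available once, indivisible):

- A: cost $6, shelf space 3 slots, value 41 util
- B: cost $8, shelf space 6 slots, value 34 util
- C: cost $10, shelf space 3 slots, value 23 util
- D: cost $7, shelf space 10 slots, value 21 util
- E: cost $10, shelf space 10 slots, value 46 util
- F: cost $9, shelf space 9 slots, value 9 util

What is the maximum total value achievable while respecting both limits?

144 util

Feasible sets respecting both limits:
- A+B+C+E: cost 34, shelf space 22, value 144
- A+B+D+E: cost 31, shelf space 29, value 142
- A+C+D+E: cost 33, shelf space 26, value 131
- A+B+E+F: cost 33, shelf space 28, value 130
Best: 144 util.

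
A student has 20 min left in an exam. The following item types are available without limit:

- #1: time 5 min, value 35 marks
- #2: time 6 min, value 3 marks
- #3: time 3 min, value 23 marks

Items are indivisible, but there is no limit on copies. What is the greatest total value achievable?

150 marks

Best value-per-unit is #3 at 23/3; filling with it alone gives 6×23 = 138.
Optimal mix: 1×#1 + 5×#3 → time 20, value 150.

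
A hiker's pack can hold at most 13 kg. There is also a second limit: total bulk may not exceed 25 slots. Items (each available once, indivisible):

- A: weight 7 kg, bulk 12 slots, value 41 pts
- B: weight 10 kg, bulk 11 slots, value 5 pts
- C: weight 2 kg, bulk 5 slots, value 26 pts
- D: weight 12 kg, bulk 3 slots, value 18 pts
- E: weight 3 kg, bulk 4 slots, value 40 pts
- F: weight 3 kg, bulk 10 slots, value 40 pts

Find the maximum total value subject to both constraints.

Feasible sets respecting both limits:
- A+C+E: weight 12, bulk 21, value 107
- C+E+F: weight 8, bulk 19, value 106
- A+E: weight 10, bulk 16, value 81
- A+F: weight 10, bulk 22, value 81
Best: 107 pts.

107 pts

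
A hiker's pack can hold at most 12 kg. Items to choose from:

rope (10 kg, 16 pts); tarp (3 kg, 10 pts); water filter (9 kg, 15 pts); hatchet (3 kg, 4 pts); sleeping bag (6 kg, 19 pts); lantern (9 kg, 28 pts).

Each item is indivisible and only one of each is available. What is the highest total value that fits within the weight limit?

Check high-value combinations within 12 kg:
- tarp+lantern: weight 3+9=12, value 10+28=38
- tarp+hatchet+sleeping bag: weight 3+3+6=12, value 10+4+19=33
- hatchet+lantern: weight 3+9=12, value 4+28=32
- tarp+sleeping bag: weight 3+6=9, value 10+19=29
- lantern: weight 9, value 28
Best: 38 pts.

38 pts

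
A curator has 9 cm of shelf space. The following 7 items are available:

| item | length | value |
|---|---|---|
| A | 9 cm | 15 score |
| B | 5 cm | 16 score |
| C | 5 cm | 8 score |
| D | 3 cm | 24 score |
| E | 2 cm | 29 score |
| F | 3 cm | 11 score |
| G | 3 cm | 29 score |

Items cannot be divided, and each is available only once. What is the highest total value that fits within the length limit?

82 score

Check high-value combinations within 9 cm:
- D+E+G: length 3+2+3=8, value 24+29+29=82
- E+F+G: length 2+3+3=8, value 29+11+29=69
- D+E+F: length 3+2+3=8, value 24+29+11=64
- D+F+G: length 3+3+3=9, value 24+11+29=64
Best: 82 score.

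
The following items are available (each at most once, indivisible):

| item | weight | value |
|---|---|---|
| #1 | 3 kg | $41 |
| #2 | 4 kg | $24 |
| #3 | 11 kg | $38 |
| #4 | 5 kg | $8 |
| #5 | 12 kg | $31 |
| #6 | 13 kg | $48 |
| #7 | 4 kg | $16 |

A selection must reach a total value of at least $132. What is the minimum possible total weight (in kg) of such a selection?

29

Subsets with value ≥ 132, sorted by total weight:
- #1+#2+#4+#6+#7: weight 29, value 137
- #1+#2+#3+#5: weight 30, value 134
Minimum weight: 29 kg.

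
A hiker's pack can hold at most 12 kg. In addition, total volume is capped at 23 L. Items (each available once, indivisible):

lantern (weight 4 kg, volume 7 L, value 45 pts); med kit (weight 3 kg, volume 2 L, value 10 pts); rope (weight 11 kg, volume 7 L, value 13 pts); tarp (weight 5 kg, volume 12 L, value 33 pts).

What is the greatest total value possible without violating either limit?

Feasible sets respecting both limits:
- lantern+med kit+tarp: weight 12, volume 21, value 88
- lantern+tarp: weight 9, volume 19, value 78
- lantern+med kit: weight 7, volume 9, value 55
- lantern: weight 4, volume 7, value 45
Best: 88 pts.

88 pts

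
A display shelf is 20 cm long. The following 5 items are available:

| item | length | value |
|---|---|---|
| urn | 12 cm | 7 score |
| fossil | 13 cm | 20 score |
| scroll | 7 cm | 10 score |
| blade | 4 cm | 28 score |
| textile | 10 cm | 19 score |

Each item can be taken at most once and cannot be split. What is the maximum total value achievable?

48 score

Check high-value combinations within 20 cm:
- fossil+blade: length 13+4=17, value 20+28=48
- blade+textile: length 4+10=14, value 28+19=47
- scroll+blade: length 7+4=11, value 10+28=38
- urn+blade: length 12+4=16, value 7+28=35
- fossil+scroll: length 13+7=20, value 20+10=30
Best: 48 score.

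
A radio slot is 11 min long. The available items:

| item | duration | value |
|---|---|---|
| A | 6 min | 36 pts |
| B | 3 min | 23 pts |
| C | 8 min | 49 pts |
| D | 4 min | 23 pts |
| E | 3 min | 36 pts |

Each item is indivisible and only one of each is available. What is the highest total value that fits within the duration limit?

85 pts

Check high-value combinations within 11 min:
- C+E: duration 8+3=11, value 49+36=85
- B+D+E: duration 3+4+3=10, value 23+23+36=82
- A+E: duration 6+3=9, value 36+36=72
- B+C: duration 3+8=11, value 23+49=72
- B+E: duration 3+3=6, value 23+36=59
Best: 85 pts.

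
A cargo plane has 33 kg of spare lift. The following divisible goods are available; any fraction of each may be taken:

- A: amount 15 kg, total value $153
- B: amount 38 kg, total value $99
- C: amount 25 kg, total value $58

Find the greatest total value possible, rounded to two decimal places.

Take in order of value per unit:
- A (153/15 per unit): all 15 → value 153, running total 153.00
- B (99/38 per unit): 18 of 38 → value 18×99/38 = 46.8947, running total 199.89
Total 199.89.

199.89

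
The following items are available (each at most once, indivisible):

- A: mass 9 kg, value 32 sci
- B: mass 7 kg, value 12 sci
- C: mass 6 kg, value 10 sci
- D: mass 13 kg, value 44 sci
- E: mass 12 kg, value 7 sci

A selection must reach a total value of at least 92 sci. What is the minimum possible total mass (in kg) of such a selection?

Subsets with value ≥ 92, sorted by total mass:
- A+B+C+D: mass 35, value 98
- A+C+D+E: mass 40, value 93
- A+B+D+E: mass 41, value 95
- A+B+C+D+E: mass 47, value 105
Minimum mass: 35 kg.

35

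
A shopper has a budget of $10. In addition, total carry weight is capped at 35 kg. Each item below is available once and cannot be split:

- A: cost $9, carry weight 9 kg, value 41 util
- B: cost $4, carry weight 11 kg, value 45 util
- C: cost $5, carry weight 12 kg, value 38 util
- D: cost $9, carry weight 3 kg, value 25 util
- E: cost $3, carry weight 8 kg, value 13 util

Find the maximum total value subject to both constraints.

Feasible sets respecting both limits:
- B+C: cost 9, carry weight 23, value 83
- B+E: cost 7, carry weight 19, value 58
- C+E: cost 8, carry weight 20, value 51
- B: cost 4, carry weight 11, value 45
Best: 83 util.

83 util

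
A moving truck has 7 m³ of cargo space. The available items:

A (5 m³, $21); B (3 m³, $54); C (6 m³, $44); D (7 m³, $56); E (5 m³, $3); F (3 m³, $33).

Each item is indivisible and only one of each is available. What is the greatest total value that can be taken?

$87

Check high-value combinations within 7 m³:
- B+F: volume 3+3=6, value 54+33=87
- D: volume 7, value 56
- B: volume 3, value 54
- C: volume 6, value 44
Best: $87.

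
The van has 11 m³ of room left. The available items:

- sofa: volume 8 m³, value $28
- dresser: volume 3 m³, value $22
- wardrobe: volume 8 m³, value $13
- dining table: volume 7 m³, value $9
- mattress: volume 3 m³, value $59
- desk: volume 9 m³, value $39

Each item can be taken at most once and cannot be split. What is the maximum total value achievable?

Check high-value combinations within 11 m³:
- sofa+mattress: volume 8+3=11, value 28+59=87
- dresser+mattress: volume 3+3=6, value 22+59=81
- wardrobe+mattress: volume 8+3=11, value 13+59=72
Best: $87.

$87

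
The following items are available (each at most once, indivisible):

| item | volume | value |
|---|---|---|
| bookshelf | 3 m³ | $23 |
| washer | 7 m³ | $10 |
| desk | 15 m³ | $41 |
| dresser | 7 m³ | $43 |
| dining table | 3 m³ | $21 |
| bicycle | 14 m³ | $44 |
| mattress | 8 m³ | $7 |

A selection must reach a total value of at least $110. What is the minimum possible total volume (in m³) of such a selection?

24

Subsets with value ≥ 110, sorted by total volume:
- bookshelf+dresser+bicycle: volume 24, value 110
- bookshelf+dresser+dining table+bicycle: volume 27, value 131
- bookshelf+desk+dresser+dining table: volume 28, value 128
Minimum volume: 24 m³.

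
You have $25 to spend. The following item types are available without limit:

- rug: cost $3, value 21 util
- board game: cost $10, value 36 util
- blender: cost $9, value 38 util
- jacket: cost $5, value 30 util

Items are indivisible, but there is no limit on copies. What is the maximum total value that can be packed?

168 util

Best value-per-unit is rug at 21/3, and filling with it alone uses cost 8×3=24. No mix of the others beats 8×21 = 168.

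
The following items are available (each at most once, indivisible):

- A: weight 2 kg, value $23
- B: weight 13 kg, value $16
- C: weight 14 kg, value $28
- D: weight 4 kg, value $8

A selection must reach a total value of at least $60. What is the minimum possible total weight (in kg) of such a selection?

Subsets with value ≥ 60, sorted by total weight:
- A+B+C: weight 29, value 67
- A+B+C+D: weight 33, value 75
Minimum weight: 29 kg.

29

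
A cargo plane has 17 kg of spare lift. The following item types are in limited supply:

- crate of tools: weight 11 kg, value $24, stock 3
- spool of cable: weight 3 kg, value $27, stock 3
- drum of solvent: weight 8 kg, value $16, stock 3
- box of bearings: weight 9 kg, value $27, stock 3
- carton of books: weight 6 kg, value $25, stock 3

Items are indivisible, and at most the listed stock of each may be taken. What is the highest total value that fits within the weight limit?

$106

Best selections within weight 17 and stock limits:
- 3×spool of cable + 1×carton of books: weight 15, value 106
- 3×spool of cable + 1×drum of solvent: weight 17, value 97
Best: $106.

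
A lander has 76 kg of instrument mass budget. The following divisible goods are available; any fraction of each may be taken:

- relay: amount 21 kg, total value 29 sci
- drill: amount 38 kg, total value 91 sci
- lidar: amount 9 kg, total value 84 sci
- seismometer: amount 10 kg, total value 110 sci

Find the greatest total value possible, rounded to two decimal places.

Take in order of value per unit:
- seismometer (110/10 per unit): all 10 → value 110, running total 110.00
- lidar (84/9 per unit): all 9 → value 84, running total 194.00
- drill (91/38 per unit): all 38 → value 91, running total 285.00
- relay (29/21 per unit): 19 of 21 → value 19×29/21 = 26.2381, running total 311.24
Total 311.24.

311.24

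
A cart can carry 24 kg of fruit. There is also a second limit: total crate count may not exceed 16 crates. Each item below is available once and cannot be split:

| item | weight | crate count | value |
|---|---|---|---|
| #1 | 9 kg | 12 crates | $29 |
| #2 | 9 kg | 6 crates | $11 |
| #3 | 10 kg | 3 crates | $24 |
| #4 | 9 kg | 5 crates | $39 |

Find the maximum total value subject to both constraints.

Feasible sets respecting both limits:
- #3+#4: weight 19, crate count 8, value 63
- #1+#3: weight 19, crate count 15, value 53
- #2+#4: weight 18, crate count 11, value 50
- #4: weight 9, crate count 5, value 39
Best: $63.

$63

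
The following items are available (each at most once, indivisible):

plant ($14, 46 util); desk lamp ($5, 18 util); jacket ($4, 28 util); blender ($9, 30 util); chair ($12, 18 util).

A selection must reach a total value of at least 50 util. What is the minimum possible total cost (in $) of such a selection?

13

Subsets with value ≥ 50, sorted by total cost:
- jacket+blender: cost 13, value 58
- desk lamp+jacket+blender: cost 18, value 76
Minimum cost: 13 $.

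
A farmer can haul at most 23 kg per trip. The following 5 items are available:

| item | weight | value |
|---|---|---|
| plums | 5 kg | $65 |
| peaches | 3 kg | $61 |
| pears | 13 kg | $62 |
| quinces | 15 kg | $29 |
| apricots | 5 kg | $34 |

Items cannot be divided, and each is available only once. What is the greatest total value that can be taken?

$188

Check high-value combinations within 23 kg:
- plums+peaches+pears: weight 5+3+13=21, value 65+61+62=188
- plums+pears+apricots: weight 5+13+5=23, value 65+62+34=161
- plums+peaches+apricots: weight 5+3+5=13, value 65+61+34=160
- peaches+pears+apricots: weight 3+13+5=21, value 61+62+34=157
- plums+peaches+quinces: weight 5+3+15=23, value 65+61+29=155
Best: $188.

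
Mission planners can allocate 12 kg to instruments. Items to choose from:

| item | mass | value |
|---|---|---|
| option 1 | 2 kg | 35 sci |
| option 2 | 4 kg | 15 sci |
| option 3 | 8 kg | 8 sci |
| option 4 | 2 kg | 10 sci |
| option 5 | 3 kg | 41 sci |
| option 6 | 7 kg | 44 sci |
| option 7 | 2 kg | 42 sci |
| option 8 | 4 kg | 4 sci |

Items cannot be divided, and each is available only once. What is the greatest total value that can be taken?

133 sci

Check high-value combinations within 12 kg:
- option 1+option 2+option 5+option 7: mass 2+4+3+2=11, value 35+15+41+42=133
- option 1+option 4+option 5+option 7: mass 2+2+3+2=9, value 35+10+41+42=128
- option 5+option 6+option 7: mass 3+7+2=12, value 41+44+42=127
- option 1+option 5+option 7+option 8: mass 2+3+2+4=11, value 35+41+42+4=122
Best: 133 sci.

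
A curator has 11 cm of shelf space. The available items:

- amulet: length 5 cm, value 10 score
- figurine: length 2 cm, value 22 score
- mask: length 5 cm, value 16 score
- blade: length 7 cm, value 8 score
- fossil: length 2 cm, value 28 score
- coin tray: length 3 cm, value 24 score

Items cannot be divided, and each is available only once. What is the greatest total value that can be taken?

Check high-value combinations within 11 cm:
- figurine+fossil+coin tray: length 2+2+3=7, value 22+28+24=74
- mask+fossil+coin tray: length 5+2+3=10, value 16+28+24=68
- figurine+mask+fossil: length 2+5+2=9, value 22+16+28=66
- figurine+mask+coin tray: length 2+5+3=10, value 22+16+24=62
Best: 74 score.

74 score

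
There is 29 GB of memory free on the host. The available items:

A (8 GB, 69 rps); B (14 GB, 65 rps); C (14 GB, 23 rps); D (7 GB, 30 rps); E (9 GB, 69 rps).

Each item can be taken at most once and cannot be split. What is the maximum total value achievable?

168 rps

This is a 0/1 knapsack; check combinations near the capacity.
- A+D+E: memory 8+7+9=24, value 69+30+69=168
- A+B+D: memory 8+14+7=29, value 69+65+30=164
- A+E: memory 8+9=17, value 69+69=138
- A+B: memory 8+14=22, value 69+65=134
Best: 168 rps.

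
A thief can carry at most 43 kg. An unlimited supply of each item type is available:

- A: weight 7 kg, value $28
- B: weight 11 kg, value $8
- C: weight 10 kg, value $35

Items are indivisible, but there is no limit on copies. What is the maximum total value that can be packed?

Best value-per-unit is A at 28/7, and filling with it alone uses weight 6×7=42. No mix of the others beats 6×28 = 168.

$168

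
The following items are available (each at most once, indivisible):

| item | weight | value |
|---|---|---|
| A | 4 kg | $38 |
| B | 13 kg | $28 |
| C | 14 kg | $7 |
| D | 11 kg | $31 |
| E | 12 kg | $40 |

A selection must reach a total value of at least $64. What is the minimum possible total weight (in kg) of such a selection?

Subsets with value ≥ 64, sorted by total weight:
- A+D: weight 15, value 69
- A+E: weight 16, value 78
- A+B: weight 17, value 66
- D+E: weight 23, value 71
Minimum weight: 15 kg.

15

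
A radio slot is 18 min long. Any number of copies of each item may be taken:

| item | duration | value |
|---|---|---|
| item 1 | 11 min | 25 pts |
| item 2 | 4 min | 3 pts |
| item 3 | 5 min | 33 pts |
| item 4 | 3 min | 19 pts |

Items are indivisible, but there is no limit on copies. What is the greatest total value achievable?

Best value-per-unit is item 3 at 33/5; filling with it alone gives 3×33 = 99.
Optimal mix: 3×item 3 + 1×item 4 → duration 18, value 118.

118 pts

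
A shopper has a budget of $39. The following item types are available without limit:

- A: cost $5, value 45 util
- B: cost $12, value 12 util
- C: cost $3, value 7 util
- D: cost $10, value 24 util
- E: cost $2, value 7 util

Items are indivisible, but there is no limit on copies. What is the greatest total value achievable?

Best value-per-unit is A at 45/5; filling with it alone gives 7×45 = 315.
Optimal mix: 7×A + 2×E → cost 39, value 329.

329 util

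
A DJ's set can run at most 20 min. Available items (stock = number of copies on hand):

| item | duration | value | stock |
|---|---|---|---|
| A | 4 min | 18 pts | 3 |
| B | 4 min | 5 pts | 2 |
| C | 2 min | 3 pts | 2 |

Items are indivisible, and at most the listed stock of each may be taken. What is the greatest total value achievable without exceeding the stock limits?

Top feasible selections:
- 3×A + 1×B + 2×C: duration 20, value 65
- 3×A + 2×B: duration 20, value 64
- 3×A + 1×B + 1×C: duration 18, value 62
Best: 65 pts.

65 pts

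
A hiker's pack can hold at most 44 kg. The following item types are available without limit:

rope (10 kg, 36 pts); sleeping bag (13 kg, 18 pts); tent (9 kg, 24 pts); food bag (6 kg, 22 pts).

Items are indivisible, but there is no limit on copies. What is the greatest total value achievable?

Best value-per-unit is food bag at 22/6; filling with it alone gives 7×22 = 154.
Optimal mix: 2×rope + 4×food bag → weight 44, value 160.

160 pts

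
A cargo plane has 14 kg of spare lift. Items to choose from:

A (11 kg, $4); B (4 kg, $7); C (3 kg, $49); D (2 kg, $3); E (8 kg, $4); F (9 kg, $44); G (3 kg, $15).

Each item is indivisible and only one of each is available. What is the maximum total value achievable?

$96

Check high-value combinations within 14 kg:
- C+D+F: weight 3+2+9=14, value 49+3+44=96
- C+F: weight 3+9=12, value 49+44=93
- B+C+D+G: weight 4+3+2+3=12, value 7+49+3+15=74
- B+C+G: weight 4+3+3=10, value 7+49+15=71
- C+E+G: weight 3+8+3=14, value 49+4+15=68
Best: $96.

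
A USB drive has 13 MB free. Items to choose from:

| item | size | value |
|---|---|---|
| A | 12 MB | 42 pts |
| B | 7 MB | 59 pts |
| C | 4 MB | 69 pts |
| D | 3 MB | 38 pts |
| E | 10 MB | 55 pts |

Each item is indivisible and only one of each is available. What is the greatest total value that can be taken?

Check high-value combinations within 13 MB:
- B+C: size 7+4=11, value 59+69=128
- C+D: size 4+3=7, value 69+38=107
- B+D: size 7+3=10, value 59+38=97
- D+E: size 3+10=13, value 38+55=93
- C: size 4, value 69
Best: 128 pts.

128 pts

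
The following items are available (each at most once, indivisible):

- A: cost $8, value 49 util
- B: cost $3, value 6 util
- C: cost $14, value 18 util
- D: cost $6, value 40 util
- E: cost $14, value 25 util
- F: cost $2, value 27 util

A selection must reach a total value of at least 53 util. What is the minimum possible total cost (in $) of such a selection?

8

Subsets with value ≥ 53, sorted by total cost:
- D+F: cost 8, value 67
- A+F: cost 10, value 76
- B+D+F: cost 11, value 73
Minimum cost: 8 $.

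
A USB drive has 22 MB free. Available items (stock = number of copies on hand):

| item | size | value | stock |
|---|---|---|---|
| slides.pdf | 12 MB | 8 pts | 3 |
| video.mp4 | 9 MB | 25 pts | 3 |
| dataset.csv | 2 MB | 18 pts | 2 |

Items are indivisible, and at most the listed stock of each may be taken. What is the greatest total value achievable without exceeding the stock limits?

86 pts

Best selections within size 22 and stock limits:
- 2×video.mp4 + 2×dataset.csv: size 22, value 86
- 2×video.mp4 + 1×dataset.csv: size 20, value 68
- 1×video.mp4 + 2×dataset.csv: size 13, value 61
- 2×video.mp4: size 18, value 50
Best: 86 pts.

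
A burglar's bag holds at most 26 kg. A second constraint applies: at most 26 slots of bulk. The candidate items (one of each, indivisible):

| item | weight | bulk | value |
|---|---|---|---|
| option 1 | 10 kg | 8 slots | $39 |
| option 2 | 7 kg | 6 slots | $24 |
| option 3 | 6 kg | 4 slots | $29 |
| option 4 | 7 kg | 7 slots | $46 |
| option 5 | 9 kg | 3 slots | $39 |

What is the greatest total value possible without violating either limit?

$124

Feasible sets respecting both limits:
- option 1+option 4+option 5: weight 26, bulk 18, value 124
- option 1+option 3+option 4: weight 23, bulk 19, value 114
- option 3+option 4+option 5: weight 22, bulk 14, value 114
- option 1+option 2+option 4: weight 24, bulk 21, value 109
Best: $124.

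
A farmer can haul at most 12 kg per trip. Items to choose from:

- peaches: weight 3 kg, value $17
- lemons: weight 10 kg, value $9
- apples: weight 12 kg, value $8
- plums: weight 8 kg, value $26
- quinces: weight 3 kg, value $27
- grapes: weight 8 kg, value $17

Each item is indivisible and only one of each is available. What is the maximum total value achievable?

$53

Check high-value combinations within 12 kg:
- plums+quinces: weight 8+3=11, value 26+27=53
- peaches+quinces: weight 3+3=6, value 17+27=44
- quinces+grapes: weight 3+8=11, value 27+17=44
- peaches+plums: weight 3+8=11, value 17+26=43
Best: $53.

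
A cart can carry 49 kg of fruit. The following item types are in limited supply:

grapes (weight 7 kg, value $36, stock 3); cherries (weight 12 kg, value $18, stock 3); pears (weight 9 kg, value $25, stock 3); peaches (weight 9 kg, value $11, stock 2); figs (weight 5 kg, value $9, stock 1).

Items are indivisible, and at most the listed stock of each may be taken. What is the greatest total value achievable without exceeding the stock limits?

$183

Best selections within weight 49 and stock limits:
- 3×grapes + 3×pears: weight 48, value 183
- 3×grapes + 2×pears + 1×peaches: weight 48, value 169
- 3×grapes + 2×pears + 1×figs: weight 44, value 167
Best: $183.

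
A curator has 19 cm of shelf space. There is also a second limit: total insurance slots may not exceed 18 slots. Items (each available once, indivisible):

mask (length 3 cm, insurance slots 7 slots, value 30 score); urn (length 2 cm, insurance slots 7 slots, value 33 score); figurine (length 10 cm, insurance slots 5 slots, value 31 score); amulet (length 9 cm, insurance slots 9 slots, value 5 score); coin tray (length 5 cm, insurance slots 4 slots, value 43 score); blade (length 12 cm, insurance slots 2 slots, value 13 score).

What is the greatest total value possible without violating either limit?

Feasible sets respecting both limits:
- urn+figurine+coin tray: length 17, insurance slots 16, value 107
- mask+urn+coin tray: length 10, insurance slots 18, value 106
- mask+figurine+coin tray: length 18, insurance slots 16, value 104
Best: 107 score.

107 score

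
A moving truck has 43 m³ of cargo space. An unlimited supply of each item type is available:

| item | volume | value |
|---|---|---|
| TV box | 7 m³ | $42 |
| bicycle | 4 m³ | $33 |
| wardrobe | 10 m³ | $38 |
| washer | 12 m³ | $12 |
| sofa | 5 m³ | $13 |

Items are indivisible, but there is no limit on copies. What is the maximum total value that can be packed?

Best value-per-unit is bicycle at 33/4; filling with it alone gives 10×33 = 330.
Optimal mix: 1×TV box + 9×bicycle → volume 43, value 339.

$339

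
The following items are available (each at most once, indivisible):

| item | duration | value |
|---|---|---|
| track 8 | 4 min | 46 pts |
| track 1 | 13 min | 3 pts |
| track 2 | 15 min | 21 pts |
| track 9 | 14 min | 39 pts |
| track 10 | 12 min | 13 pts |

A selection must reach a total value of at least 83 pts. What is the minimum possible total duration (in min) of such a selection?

18

Subsets with value ≥ 83, sorted by total duration:
- track 8+track 9: duration 18, value 85
- track 8+track 9+track 10: duration 30, value 98
Minimum duration: 18 min.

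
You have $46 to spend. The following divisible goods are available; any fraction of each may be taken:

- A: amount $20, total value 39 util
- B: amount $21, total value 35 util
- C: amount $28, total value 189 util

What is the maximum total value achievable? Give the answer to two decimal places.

224.10

Take in order of value per unit:
- C (189/28 per unit): all 28 → value 189, running total 189.00
- A (39/20 per unit): 18 of 20 → value 18×39/20 = 35.1000, running total 224.10
Total 224.10.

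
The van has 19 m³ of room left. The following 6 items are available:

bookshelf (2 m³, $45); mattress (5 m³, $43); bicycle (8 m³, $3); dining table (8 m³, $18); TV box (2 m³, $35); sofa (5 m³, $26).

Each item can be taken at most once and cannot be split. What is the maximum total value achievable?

$149

Check high-value combinations within 19 m³:
- bookshelf+mattress+TV box+sofa: volume 2+5+2+5=14, value 45+43+35+26=149
- bookshelf+mattress+dining table+TV box: volume 2+5+8+2=17, value 45+43+18+35=141
- bookshelf+mattress+bicycle+TV box: volume 2+5+8+2=17, value 45+43+3+35=126
- bookshelf+dining table+TV box+sofa: volume 2+8+2+5=17, value 45+18+35+26=124
- bookshelf+mattress+TV box: volume 2+5+2=9, value 45+43+35=123
Best: $149.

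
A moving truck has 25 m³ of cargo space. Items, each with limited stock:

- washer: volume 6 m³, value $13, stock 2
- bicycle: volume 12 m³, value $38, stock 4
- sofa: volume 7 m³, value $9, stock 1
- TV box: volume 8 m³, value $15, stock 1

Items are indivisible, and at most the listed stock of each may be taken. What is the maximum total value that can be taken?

$76

Best selections within volume 25 and stock limits:
- 2×bicycle: volume 24, value 76
- 2×washer + 1×bicycle: volume 24, value 64
- 1×washer + 1×bicycle + 1×sofa: volume 25, value 60
- 1×bicycle + 1×TV box: volume 20, value 53
Best: $76.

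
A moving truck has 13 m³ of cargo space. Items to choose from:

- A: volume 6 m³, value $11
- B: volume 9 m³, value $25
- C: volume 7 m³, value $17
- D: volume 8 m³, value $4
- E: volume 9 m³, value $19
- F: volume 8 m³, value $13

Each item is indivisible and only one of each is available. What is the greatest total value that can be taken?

$28

This is a 0/1 knapsack; check combinations near the capacity.
- A+C: volume 6+7=13, value 11+17=28
- B: volume 9, value 25
- E: volume 9, value 19
Best: $28.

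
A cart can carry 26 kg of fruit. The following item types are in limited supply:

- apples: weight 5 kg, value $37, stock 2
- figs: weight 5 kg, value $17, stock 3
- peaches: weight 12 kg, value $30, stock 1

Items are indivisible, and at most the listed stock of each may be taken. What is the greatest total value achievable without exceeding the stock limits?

Best selections within weight 26 and stock limits:
- 2×apples + 3×figs: weight 25, value 125
- 2×apples + 2×figs: weight 20, value 108
- 2×apples + 1×peaches: weight 22, value 104
Best: $125.

$125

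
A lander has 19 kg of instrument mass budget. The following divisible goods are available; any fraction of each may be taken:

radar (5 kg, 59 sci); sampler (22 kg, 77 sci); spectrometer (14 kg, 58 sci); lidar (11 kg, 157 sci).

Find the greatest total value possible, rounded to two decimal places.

228.43

Take in order of value per unit:
- lidar (157/11 per unit): all 11 → value 157, running total 157.00
- radar (59/5 per unit): all 5 → value 59, running total 216.00
- spectrometer (58/14 per unit): 3 of 14 → value 3×58/14 = 12.4286, running total 228.43
Total 228.43.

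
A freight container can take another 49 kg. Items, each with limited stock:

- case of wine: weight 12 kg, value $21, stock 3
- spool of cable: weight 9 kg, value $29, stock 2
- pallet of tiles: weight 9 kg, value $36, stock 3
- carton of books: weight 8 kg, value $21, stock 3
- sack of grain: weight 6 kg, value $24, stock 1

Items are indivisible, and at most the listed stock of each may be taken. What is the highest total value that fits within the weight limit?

$174

Top feasible selections:
- 3×pallet of tiles + 2×carton of books + 1×sack of grain: weight 49, value 174
- 1×spool of cable + 2×pallet of tiles + 2×carton of books + 1×sack of grain: weight 49, value 167
Best: $174.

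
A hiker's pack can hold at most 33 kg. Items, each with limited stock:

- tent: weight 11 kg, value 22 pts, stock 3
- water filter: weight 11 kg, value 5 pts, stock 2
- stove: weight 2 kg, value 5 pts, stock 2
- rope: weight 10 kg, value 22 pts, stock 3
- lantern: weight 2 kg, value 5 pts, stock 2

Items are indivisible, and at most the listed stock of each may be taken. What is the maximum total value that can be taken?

Top feasible selections:
- 3×rope + 1×lantern: weight 32, value 71
- 1×stove + 3×rope: weight 32, value 71
Best: 71 pts.

71 pts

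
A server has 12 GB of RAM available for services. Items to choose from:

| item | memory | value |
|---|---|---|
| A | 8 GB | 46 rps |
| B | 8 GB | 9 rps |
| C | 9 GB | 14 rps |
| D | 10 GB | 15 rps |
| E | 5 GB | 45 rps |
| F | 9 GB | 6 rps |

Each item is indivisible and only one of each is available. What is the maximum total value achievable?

46 rps

This is a 0/1 knapsack; check combinations near the capacity.
- A: memory 8, value 46
- E: memory 5, value 45
- D: memory 10, value 15
- C: memory 9, value 14
Best: 46 rps.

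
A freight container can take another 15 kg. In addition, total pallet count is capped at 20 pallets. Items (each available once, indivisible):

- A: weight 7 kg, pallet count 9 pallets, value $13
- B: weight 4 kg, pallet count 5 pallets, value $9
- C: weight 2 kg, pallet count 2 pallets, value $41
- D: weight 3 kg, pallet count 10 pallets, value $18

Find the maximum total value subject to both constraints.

$68

Feasible sets respecting both limits:
- B+C+D: weight 9, pallet count 17, value 68
- A+B+C: weight 13, pallet count 16, value 63
- C+D: weight 5, pallet count 12, value 59
- A+C: weight 9, pallet count 11, value 54
Best: $68.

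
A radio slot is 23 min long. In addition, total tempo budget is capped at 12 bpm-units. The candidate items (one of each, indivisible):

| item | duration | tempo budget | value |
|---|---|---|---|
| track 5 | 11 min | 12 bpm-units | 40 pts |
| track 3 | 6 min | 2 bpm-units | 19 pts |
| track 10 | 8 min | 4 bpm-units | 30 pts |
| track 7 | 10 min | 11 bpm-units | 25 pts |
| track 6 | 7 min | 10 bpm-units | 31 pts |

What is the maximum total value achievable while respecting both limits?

Feasible sets respecting both limits:
- track 3+track 6: duration 13, tempo budget 12, value 50
- track 3+track 10: duration 14, tempo budget 6, value 49
- track 5: duration 11, tempo budget 12, value 40
Best: 50 pts.

50 pts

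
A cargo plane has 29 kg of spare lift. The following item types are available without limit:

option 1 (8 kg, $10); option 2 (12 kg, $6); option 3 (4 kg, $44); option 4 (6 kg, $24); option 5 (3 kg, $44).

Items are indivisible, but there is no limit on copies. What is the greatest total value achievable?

$396

Best value-per-unit is option 5 at 44/3; filling with it alone gives 9×44 = 396.
Optimal mix: 2×option 3 + 7×option 5 → weight 29, value 396.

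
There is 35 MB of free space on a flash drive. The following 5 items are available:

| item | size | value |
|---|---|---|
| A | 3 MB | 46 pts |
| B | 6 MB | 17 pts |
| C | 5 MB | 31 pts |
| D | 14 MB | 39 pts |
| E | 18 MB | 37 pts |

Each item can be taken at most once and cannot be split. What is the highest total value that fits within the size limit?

133 pts

Check high-value combinations within 35 MB:
- A+B+C+D: size 3+6+5+14=28, value 46+17+31+39=133
- A+B+C+E: size 3+6+5+18=32, value 46+17+31+37=131
- A+D+E: size 3+14+18=35, value 46+39+37=122
- A+C+D: size 3+5+14=22, value 46+31+39=116
- A+C+E: size 3+5+18=26, value 46+31+37=114
Best: 133 pts.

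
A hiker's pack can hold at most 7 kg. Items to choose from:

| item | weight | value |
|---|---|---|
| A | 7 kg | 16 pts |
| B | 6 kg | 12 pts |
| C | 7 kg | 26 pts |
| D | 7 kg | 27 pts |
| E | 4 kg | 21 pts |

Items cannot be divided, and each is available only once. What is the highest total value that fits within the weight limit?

27 pts

Check high-value combinations within 7 kg:
- D: weight 7, value 27
- C: weight 7, value 26
- E: weight 4, value 21
Best: 27 pts.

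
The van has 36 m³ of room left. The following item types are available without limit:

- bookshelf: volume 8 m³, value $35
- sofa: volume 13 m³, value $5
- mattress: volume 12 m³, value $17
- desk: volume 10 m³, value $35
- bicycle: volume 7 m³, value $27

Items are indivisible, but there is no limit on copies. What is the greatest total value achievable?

$143

Best value-per-unit is bookshelf at 35/8; filling with it alone gives 4×35 = 140.
Optimal mix: 1×bookshelf + 4×bicycle → volume 36, value 143.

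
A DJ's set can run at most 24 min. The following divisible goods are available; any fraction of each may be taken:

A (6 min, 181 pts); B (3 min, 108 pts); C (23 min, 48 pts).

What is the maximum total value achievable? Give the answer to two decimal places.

Take in order of value per unit:
- B (108/3 per unit): all 3 → value 108, running total 108.00
- A (181/6 per unit): all 6 → value 181, running total 289.00
- C (48/23 per unit): 15 of 23 → value 15×48/23 = 31.3043, running total 320.30
Total 320.30.

320.30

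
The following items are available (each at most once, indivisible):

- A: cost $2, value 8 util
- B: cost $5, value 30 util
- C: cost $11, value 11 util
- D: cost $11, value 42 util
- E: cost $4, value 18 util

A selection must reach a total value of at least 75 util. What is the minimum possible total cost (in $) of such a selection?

Subsets with value ≥ 75, sorted by total cost:
- A+B+D: cost 18, value 80
- B+D+E: cost 20, value 90
- A+B+D+E: cost 22, value 98
- B+C+D: cost 27, value 83
Minimum cost: 18 $.

18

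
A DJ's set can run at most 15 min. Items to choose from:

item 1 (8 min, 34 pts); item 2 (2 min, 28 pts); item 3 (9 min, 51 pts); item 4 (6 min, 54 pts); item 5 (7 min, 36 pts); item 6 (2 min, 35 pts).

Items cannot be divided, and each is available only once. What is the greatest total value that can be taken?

125 pts

This is a 0/1 knapsack; check combinations near the capacity.
- item 4+item 5+item 6: duration 6+7+2=15, value 54+36+35=125
- item 2+item 4+item 5: duration 2+6+7=15, value 28+54+36=118
- item 2+item 4+item 6: duration 2+6+2=10, value 28+54+35=117
- item 2+item 3+item 6: duration 2+9+2=13, value 28+51+35=114
Best: 125 pts.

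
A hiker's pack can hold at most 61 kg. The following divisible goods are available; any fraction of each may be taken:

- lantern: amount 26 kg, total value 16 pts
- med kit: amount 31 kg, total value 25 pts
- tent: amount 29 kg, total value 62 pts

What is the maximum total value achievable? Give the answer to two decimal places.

87.62

Take in order of value per unit:
- tent (62/29 per unit): all 29 → value 62, running total 62.00
- med kit (25/31 per unit): all 31 → value 25, running total 87.00
- lantern (16/26 per unit): 1 of 26 → value 1×16/26 = 0.6154, running total 87.62
Total 87.62.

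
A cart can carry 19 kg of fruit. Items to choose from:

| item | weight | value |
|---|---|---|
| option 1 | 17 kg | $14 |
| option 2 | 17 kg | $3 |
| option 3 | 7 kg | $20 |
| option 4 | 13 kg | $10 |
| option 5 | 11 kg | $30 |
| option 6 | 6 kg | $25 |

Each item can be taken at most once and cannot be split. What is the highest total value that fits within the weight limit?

This is a 0/1 knapsack; check combinations near the capacity.
- option 5+option 6: weight 11+6=17, value 30+25=55
- option 3+option 5: weight 7+11=18, value 20+30=50
- option 3+option 6: weight 7+6=13, value 20+25=45
Best: $55.

$55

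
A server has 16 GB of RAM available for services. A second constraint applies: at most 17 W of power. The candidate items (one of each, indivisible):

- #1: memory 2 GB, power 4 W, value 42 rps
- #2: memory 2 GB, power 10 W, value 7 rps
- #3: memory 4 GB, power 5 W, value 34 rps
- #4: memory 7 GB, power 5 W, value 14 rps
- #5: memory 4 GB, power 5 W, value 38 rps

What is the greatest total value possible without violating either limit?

114 rps

Feasible sets respecting both limits:
- #1+#3+#5: memory 10, power 14, value 114
- #1+#4+#5: memory 13, power 14, value 94
- #1+#3+#4: memory 13, power 14, value 90
- #3+#4+#5: memory 15, power 15, value 86
Best: 114 rps.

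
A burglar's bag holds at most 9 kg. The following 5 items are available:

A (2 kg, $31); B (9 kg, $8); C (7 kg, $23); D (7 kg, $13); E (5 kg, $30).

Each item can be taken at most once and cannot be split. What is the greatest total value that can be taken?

This is a 0/1 knapsack; check combinations near the capacity.
- A+E: weight 2+5=7, value 31+30=61
- A+C: weight 2+7=9, value 31+23=54
- A+D: weight 2+7=9, value 31+13=44
- A: weight 2, value 31
- E: weight 5, value 30
Best: $61.

$61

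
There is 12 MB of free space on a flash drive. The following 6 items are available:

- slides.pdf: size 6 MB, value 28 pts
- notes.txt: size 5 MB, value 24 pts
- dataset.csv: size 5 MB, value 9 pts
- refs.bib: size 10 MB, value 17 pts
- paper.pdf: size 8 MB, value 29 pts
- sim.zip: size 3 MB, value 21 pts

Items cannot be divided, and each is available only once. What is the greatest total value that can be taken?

Check high-value combinations within 12 MB:
- slides.pdf+notes.txt: size 6+5=11, value 28+24=52
- paper.pdf+sim.zip: size 8+3=11, value 29+21=50
- slides.pdf+sim.zip: size 6+3=9, value 28+21=49
Best: 52 pts.

52 pts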